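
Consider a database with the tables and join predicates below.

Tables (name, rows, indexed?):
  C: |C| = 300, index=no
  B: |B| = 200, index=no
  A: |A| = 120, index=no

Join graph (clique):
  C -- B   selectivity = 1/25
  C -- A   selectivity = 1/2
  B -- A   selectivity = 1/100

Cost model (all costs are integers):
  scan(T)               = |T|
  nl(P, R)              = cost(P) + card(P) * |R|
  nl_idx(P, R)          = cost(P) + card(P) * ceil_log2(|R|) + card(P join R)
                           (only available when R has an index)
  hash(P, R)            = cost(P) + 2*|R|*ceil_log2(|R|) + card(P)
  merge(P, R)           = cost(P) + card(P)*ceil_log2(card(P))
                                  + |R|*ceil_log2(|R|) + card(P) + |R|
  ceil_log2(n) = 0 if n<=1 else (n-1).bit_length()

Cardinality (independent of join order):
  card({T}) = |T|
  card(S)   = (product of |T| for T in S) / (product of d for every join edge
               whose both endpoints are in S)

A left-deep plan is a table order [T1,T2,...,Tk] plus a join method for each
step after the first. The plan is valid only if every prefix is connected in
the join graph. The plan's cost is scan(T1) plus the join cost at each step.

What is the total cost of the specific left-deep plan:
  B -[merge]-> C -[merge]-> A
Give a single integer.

step 1: scan B: cost=200, card=200
step 2: join C via merge
    card(P join C) = 200*300/(25) = 2400
    cost = 200 + 200*8 + 300*9 + 200 + 300 = 5000
step 3: join A via merge
    card(P join A) = 2400*120/(2*100) = 1440
    cost = 5000 + 2400*12 + 120*7 + 2400 + 120 = 37160

37160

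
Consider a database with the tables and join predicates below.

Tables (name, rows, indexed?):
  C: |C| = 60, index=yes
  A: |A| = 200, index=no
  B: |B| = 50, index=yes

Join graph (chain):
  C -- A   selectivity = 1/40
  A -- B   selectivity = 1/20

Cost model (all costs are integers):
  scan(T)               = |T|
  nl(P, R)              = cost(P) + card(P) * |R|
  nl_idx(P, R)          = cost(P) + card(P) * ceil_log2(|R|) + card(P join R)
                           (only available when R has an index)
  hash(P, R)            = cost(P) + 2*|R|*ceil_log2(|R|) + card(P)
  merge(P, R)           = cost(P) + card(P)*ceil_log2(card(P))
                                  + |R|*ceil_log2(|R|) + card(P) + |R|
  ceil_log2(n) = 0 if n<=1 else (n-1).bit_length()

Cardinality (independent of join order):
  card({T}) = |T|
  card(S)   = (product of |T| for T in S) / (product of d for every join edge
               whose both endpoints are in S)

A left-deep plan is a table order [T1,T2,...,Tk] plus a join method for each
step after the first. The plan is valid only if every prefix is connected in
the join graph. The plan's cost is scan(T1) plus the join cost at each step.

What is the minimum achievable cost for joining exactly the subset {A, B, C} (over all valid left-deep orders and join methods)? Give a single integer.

2020

Selinger DP over subsets of {A,B,C}:
  {C}: scan cost=60, card=60
  {A}: scan cost=200, card=200
  {B}: scan cost=50, card=50
  {AC}: card=300; try (C,hash)→1120, (C,nl_idx)→1700, (A,merge)→2280, (C,merge)→2420, (A,hash)→3320, (A,nl)→12060 …(+1); best=1120 via (C,hash)
  {AB}: card=500; try (B,hash)→1000, (B,nl_idx)→1900, (A,merge)→2200, (B,merge)→2350, (A,hash)→3300, (A,nl)→10050 …(+1); best=1000 via (B,hash)
  {ABC}: card=750; try (B,hash)→2020, (C,hash)→2220, (B,nl_idx)→3670, (B,merge)→4470, (C,nl_idx)→4750, (C,merge)→6420 …(+2); best=2020 via (B,hash)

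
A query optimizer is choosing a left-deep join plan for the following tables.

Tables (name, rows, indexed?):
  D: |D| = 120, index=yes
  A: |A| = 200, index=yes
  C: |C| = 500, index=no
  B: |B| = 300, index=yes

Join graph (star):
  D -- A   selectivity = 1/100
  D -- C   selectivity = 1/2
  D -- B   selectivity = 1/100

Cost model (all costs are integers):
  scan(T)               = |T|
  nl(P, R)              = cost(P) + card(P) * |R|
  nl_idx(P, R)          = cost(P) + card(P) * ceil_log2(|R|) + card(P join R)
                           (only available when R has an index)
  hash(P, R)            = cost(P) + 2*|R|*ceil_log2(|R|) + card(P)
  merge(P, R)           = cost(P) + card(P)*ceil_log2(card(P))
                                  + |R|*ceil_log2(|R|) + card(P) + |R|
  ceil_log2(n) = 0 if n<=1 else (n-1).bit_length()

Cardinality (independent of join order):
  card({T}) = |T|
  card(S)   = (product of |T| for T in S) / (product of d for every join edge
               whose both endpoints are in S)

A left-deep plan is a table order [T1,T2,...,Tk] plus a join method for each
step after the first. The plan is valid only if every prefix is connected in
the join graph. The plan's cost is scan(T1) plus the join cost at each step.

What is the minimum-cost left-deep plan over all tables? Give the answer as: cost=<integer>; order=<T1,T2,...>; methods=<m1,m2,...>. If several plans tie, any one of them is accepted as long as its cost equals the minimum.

Selinger DP (subsets sized 1..n):
  {D}: scan cost=120, card=120
  {A}: scan cost=200, card=200
  {C}: scan cost=500, card=500
  {B}: scan cost=300, card=300
  {AD}: card=240; try (A,nl_idx)→1320, (D,nl_idx)→1840, (D,hash)→2080, (A,merge)→2880, (D,merge)→2960, (A,hash)→3440 …(+2); best=1320 via (A,nl_idx)
  {CD}: card=30000; try (D,hash)→2680, (C,merge)→6080, (D,merge)→6460, (C,hash)→9240, (D,nl_idx)→34000, (C,nl)→60120 …(+1); best=2680 via (D,hash)
  {BD}: card=360; try (B,nl_idx)→1560, (D,hash)→2280, (D,nl_idx)→2760, (B,merge)→4080, (D,merge)→4260, (B,hash)→5640 …(+2); best=1560 via (B,nl_idx)
  {ACD}: card=60000; try (C,merge)→8480, (C,hash)→10560, (A,hash)→35880, (C,nl)→121320, (A,nl_idx)→302680, (A,merge)→484480 …(+1); best=8480 via (C,merge)
  {ABD}: card=720; try (B,nl_idx)→4200, (A,hash)→5120, (A,nl_idx)→5160, (B,merge)→6480, (B,hash)→6960, (A,merge)→6960 …(+2); best=4200 via (B,nl_idx)
  {BCD}: card=90000; try (C,merge)→10160, (C,hash)→10920, (B,hash)→38080, (C,nl)→181560, (B,nl_idx)→362680, (B,merge)→485680 …(+1); best=10160 via (C,merge)
  {ABCD}: card=180000; try (C,hash)→13920, (C,merge)→17120, (B,hash)→73880, (A,hash)→103360, (C,nl)→364200, (B,nl_idx)→728480 …(+5); best=13920 via (C,hash)

cost=13920; order=D,A,B,C; methods=nl_idx,nl_idx,hash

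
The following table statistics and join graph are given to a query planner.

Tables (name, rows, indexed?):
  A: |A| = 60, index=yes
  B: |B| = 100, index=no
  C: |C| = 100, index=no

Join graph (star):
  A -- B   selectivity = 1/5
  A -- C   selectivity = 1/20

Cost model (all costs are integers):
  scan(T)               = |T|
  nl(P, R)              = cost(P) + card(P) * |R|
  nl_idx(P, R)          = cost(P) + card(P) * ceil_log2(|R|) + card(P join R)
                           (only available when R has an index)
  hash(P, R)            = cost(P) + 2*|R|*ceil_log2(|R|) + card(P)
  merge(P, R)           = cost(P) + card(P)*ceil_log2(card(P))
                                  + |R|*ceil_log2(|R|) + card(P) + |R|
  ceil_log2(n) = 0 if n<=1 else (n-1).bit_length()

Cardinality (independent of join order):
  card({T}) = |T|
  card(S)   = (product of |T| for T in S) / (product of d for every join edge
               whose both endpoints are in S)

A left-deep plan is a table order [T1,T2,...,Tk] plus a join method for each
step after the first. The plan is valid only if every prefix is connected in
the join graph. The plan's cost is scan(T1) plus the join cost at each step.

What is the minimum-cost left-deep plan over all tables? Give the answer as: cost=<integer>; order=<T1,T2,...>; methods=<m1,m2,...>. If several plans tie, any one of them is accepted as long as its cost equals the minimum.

Selinger DP (subsets sized 1..n):
  {A}: scan cost=60, card=60
  {B}: scan cost=100, card=100
  {C}: scan cost=100, card=100
  {AB}: card=1200; try (A,hash)→920, (B,merge)→1280, (A,merge)→1320, (B,hash)→1520, (A,nl_idx)→1900, (B,nl)→6060 …(+1); best=920 via (A,hash)
  {AC}: card=300; try (A,hash)→920, (A,nl_idx)→1000, (C,merge)→1280, (A,merge)→1320, (C,hash)→1520, (C,nl)→6060 …(+1); best=920 via (A,hash)
  {ABC}: card=6000; try (B,hash)→2620, (C,hash)→3520, (B,merge)→4720, (C,merge)→16120, (B,nl)→30920, (C,nl)→120920; best=2620 via (B,hash)

cost=2620; order=C,A,B; methods=hash,hash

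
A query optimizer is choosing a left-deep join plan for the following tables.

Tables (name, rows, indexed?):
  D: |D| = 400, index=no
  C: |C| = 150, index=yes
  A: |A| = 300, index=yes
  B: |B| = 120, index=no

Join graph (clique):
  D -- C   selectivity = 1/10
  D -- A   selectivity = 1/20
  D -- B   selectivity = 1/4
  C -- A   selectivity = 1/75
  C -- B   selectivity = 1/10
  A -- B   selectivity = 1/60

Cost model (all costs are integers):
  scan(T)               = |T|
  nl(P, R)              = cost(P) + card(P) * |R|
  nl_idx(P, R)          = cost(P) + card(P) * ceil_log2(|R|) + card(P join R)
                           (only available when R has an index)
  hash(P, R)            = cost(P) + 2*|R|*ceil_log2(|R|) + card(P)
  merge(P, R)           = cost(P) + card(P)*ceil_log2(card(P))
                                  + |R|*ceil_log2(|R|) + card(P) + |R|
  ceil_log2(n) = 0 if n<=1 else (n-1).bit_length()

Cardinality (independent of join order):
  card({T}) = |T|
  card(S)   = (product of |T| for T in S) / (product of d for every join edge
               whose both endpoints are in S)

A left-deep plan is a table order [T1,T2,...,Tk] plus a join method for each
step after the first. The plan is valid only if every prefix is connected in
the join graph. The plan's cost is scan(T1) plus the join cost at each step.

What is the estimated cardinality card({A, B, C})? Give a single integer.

120

Tables in S: A(300), B(120), C(150)
Edges inside S: C-A(d=75), C-B(d=10), A-B(d=60)
numerator = 300 * 120 * 150 = 5400000
denominator = 75 * 10 * 60 = 45000
card(S) = 5400000 / 45000 = 120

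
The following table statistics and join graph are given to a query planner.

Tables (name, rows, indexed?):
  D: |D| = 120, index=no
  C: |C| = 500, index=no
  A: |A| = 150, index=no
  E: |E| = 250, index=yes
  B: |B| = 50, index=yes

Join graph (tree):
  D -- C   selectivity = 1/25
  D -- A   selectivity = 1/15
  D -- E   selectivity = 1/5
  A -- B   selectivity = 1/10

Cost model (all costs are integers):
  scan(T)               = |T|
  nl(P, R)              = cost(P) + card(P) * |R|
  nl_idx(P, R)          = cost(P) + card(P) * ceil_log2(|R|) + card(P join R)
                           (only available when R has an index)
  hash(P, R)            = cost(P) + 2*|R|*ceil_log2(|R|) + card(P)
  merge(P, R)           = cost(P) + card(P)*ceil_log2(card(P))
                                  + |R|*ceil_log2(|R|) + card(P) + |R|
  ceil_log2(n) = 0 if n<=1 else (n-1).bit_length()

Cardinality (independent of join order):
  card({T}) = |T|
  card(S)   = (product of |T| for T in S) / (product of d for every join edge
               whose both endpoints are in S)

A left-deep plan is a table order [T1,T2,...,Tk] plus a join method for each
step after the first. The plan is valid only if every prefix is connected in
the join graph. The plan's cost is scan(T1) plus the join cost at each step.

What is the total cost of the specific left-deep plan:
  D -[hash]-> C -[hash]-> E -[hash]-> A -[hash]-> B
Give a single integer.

1338640

step 1: scan D: cost=120, card=120
step 2: join C via hash
    card(P join C) = 120*500/(25) = 2400
    cost = 120 + 2*500*9 + 120 = 9240
step 3: join E via hash
    card(P join E) = 2400*250/(5) = 120000
    cost = 9240 + 2*250*8 + 2400 = 15640
step 4: join A via hash
    card(P join A) = 120000*150/(15) = 1200000
    cost = 15640 + 2*150*8 + 120000 = 138040
step 5: join B via hash
    card(P join B) = 1200000*50/(10) = 6000000
    cost = 138040 + 2*50*6 + 1200000 = 1338640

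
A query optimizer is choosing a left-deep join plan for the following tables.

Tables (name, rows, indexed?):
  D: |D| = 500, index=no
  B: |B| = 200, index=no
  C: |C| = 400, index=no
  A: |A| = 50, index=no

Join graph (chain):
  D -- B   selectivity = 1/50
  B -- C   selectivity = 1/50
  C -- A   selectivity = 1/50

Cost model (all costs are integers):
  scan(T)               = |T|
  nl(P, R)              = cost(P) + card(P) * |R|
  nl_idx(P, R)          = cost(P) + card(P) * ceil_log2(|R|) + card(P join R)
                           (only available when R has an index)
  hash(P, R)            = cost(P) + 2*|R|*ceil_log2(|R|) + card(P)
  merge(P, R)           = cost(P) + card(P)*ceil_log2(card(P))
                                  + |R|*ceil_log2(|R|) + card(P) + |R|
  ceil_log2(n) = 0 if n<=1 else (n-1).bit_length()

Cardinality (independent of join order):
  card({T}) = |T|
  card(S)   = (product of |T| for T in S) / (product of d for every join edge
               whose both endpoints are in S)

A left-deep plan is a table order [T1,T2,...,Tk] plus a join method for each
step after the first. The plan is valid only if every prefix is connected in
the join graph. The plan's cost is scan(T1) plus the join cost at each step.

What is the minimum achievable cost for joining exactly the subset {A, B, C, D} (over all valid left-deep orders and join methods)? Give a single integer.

Selinger DP over subsets of {A,B,C,D}:
  {D}: scan cost=500, card=500
  {B}: scan cost=200, card=200
  {C}: scan cost=400, card=400
  {A}: scan cost=50, card=50
  {BD}: card=2000; try (B,hash)→4200, (D,merge)→7000, (B,merge)→7300, (D,hash)→9400, (D,nl)→100200, (B,nl)→100500; best=4200 via (B,hash)
  {BC}: card=1600; try (B,hash)→4000, (C,merge)→6000, (B,merge)→6200, (C,hash)→7600, (C,nl)→80200, (B,nl)→80400; best=4000 via (B,hash)
  {AC}: card=400; try (A,hash)→1400, (C,merge)→4400, (A,merge)→4750, (C,hash)→7300, (C,nl)→20050, (A,nl)→20400; best=1400 via (A,hash)
  {BCD}: card=16000; try (C,hash)→13400, (D,hash)→14600, (D,merge)→28200, (C,merge)→32200, (D,nl)→804000, (C,nl)→804200; best=13400 via (C,hash)
  {ABC}: card=1600; try (B,hash)→5000, (A,hash)→6200, (B,merge)→7200, (A,merge)→23550, (B,nl)→81400, (A,nl)→84000; best=5000 via (B,hash)
  {ABCD}: card=16000; try (D,hash)→15600, (D,merge)→29200, (A,hash)→30000, (A,merge)→253750, (D,nl)→805000, (A,nl)→813400; best=15600 via (D,hash)

15600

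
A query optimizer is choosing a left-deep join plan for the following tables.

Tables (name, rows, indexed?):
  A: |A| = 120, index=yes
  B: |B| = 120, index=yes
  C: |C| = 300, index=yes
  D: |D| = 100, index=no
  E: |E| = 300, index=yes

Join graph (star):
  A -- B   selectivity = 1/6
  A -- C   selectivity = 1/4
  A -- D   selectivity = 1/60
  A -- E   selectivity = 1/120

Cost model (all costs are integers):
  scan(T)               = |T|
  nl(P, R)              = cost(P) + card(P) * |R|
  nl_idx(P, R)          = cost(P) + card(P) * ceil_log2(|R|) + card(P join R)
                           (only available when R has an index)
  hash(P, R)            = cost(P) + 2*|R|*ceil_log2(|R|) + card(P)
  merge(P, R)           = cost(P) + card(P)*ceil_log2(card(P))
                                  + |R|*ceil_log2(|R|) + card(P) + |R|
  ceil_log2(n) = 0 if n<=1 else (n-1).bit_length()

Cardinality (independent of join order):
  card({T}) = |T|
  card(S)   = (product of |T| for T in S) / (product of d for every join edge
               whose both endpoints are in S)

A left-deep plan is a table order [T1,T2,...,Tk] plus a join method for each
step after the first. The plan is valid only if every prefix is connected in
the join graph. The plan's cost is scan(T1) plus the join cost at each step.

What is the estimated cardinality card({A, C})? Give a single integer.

Tables in S: A(120), C(300)
Edges inside S: A-C(d=4)
numerator = 120 * 300 = 36000
denominator = 4 = 4
card(S) = 36000 / 4 = 9000

9000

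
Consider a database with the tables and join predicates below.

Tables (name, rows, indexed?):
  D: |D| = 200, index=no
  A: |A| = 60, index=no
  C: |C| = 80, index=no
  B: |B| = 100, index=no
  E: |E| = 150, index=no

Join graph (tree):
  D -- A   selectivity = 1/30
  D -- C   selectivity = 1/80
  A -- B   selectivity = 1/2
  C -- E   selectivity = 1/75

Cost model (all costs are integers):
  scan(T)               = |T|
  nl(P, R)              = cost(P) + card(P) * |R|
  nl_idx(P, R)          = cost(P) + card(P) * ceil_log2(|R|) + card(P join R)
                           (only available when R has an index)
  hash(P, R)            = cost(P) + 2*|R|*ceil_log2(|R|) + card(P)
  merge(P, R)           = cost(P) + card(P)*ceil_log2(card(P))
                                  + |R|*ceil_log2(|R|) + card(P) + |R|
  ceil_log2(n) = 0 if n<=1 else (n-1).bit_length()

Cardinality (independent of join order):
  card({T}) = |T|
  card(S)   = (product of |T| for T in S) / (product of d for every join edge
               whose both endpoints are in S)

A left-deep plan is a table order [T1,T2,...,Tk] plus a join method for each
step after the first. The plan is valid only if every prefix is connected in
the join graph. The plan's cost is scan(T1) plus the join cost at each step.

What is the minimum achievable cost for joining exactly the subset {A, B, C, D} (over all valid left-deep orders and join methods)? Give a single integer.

4240

Selinger DP over subsets of {A,B,C,D}:
  {D}: scan cost=200, card=200
  {A}: scan cost=60, card=60
  {C}: scan cost=80, card=80
  {B}: scan cost=100, card=100
  {AD}: card=400; try (A,hash)→1120, (D,merge)→2280, (A,merge)→2420, (D,hash)→3320, (D,nl)→12060, (A,nl)→12200; best=1120 via (A,hash)
  {CD}: card=200; try (C,hash)→1520, (D,merge)→2520, (C,merge)→2640, (D,hash)→3360, (D,nl)→16080, (C,nl)→16200; best=1520 via (C,hash)
  {AB}: card=3000; try (A,hash)→920, (B,merge)→1280, (A,merge)→1320, (B,hash)→1520, (B,nl)→6060, (A,nl)→6100; best=920 via (A,hash)
  {ACD}: card=400; try (A,hash)→2440, (C,hash)→2640, (A,merge)→3740, (C,merge)→5760, (A,nl)→13520, (C,nl)→33120; best=2440 via (A,hash)
  {ABD}: card=20000; try (B,hash)→2920, (B,merge)→5920, (D,hash)→7120, (B,nl)→41120, (D,merge)→41720, (D,nl)→600920; best=2920 via (B,hash)
  {ABCD}: card=20000; try (B,hash)→4240, (B,merge)→7240, (C,hash)→24040, (B,nl)→42440, (C,merge)→323560, (C,nl)→1602920; best=4240 via (B,hash)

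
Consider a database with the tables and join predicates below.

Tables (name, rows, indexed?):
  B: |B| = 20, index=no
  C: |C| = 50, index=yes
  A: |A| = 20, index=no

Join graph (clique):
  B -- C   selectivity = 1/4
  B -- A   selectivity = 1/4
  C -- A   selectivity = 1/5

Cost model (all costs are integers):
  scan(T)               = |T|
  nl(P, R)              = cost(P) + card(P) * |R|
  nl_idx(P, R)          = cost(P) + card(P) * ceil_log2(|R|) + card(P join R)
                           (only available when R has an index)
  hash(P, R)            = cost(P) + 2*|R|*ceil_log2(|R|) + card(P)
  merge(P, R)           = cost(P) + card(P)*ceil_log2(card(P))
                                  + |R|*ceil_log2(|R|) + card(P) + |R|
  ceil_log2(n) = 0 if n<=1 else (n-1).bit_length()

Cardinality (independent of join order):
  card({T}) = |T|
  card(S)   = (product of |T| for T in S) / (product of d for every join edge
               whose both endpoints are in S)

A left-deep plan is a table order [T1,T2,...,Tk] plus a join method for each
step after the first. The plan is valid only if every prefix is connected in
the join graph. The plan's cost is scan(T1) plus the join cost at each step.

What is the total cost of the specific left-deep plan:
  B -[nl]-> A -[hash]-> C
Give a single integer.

step 1: scan B: cost=20, card=20
step 2: join A via nl
    card(P join A) = 20*20/(4) = 100
    cost = 20 + 20*20 = 420
step 3: join C via hash
    card(P join C) = 100*50/(4*5) = 250
    cost = 420 + 2*50*6 + 100 = 1120

1120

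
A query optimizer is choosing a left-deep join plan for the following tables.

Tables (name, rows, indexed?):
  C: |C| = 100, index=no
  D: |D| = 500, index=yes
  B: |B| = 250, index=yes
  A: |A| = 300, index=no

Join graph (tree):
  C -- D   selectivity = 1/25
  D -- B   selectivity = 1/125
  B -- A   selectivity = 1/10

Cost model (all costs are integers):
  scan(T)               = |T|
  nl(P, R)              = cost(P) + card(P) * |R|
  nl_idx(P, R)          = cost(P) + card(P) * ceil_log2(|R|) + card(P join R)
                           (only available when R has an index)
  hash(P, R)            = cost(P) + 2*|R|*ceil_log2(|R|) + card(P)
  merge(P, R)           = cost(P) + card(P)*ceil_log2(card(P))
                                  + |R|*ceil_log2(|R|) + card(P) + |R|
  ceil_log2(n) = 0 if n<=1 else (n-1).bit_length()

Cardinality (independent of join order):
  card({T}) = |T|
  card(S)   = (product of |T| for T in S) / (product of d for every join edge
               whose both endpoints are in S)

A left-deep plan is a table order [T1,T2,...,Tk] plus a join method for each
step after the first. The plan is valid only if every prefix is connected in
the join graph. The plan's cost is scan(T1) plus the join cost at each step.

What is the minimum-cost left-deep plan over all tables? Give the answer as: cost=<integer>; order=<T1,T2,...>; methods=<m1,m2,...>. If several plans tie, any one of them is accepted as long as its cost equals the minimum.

Selinger DP (subsets sized 1..n):
  {C}: scan cost=100, card=100
  {D}: scan cost=500, card=500
  {B}: scan cost=250, card=250
  {A}: scan cost=300, card=300
  {CD}: card=2000; try (C,hash)→2400, (D,nl_idx)→3000, (D,merge)→5900, (C,merge)→6300, (D,hash)→9200, (D,nl)→50100 …(+1); best=2400 via (C,hash)
  {BD}: card=1000; try (D,nl_idx)→3500, (B,hash)→5000, (B,nl_idx)→5500, (D,merge)→7500, (B,merge)→7750, (D,hash)→9500 …(+2); best=3500 via (D,nl_idx)
  {AB}: card=7500; try (B,hash)→4600, (A,merge)→5500, (B,merge)→5550, (A,hash)→5900, (B,nl_idx)→10200, (A,nl)→75250 …(+1); best=4600 via (B,hash)
  {BCD}: card=4000; try (C,hash)→5900, (B,hash)→8400, (C,merge)→15300, (B,nl_idx)→22400, (B,merge)→28650, (C,nl)→103500 …(+1); best=5900 via (C,hash)
  {ABD}: card=30000; try (A,hash)→9900, (A,merge)→17500, (D,hash)→21100, (D,nl_idx)→102100, (D,merge)→114600, (A,nl)→303500 …(+1); best=9900 via (A,hash)
  {ABCD}: card=120000; try (A,hash)→15300, (C,hash)→41300, (A,merge)→60900, (C,merge)→490700, (A,nl)→1205900, (C,nl)→3009900; best=15300 via (A,hash)

cost=15300; order=B,D,C,A; methods=nl_idx,hash,hash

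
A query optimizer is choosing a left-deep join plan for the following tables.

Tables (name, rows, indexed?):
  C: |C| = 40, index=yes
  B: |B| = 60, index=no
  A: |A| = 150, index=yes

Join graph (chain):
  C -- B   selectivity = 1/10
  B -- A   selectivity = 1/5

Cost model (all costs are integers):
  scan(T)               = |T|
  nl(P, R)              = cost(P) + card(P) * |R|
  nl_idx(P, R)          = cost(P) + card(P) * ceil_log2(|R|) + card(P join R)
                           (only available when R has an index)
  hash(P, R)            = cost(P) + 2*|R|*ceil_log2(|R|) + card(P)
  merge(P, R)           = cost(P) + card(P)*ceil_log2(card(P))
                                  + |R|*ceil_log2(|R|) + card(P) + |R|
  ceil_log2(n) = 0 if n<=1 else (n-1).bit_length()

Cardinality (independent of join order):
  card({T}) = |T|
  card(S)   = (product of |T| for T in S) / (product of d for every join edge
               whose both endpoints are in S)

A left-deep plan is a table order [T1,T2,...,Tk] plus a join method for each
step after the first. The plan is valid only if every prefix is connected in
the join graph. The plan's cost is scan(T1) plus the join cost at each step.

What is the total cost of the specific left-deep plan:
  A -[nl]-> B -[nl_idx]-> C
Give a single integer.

step 1: scan A: cost=150, card=150
step 2: join B via nl
    card(P join B) = 150*60/(5) = 1800
    cost = 150 + 150*60 = 9150
step 3: join C via nl_idx
    card(P join C) = 1800*40/(10) = 7200
    cost = 9150 + 1800*6 + 7200 = 27150

27150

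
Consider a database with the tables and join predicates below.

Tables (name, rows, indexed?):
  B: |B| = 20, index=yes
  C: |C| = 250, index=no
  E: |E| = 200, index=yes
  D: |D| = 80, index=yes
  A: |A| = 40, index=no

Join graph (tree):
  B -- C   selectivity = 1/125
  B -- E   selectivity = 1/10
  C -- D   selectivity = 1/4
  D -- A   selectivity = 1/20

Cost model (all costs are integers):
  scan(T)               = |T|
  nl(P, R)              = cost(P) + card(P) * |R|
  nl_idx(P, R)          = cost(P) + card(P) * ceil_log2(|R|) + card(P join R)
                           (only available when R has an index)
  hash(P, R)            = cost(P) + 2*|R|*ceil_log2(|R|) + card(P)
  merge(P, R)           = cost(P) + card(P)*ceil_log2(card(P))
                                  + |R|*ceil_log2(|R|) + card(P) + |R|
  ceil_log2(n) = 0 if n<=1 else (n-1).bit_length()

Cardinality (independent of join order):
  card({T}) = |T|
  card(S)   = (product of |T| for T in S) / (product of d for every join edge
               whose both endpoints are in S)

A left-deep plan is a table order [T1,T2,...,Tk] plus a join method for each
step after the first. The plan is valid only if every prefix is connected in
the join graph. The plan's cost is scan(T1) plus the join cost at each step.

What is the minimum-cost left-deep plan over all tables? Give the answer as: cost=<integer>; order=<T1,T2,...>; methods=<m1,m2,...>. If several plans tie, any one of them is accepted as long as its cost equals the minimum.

Selinger DP (subsets sized 1..n):
  {B}: scan cost=20, card=20
  {C}: scan cost=250, card=250
  {E}: scan cost=200, card=200
  {D}: scan cost=80, card=80
  {A}: scan cost=40, card=40
  {BC}: card=40; try (B,hash)→700, (B,nl_idx)→1540, (C,merge)→2390, (B,merge)→2620, (C,hash)→4040, (C,nl)→5020 …(+1); best=700 via (B,hash)
  {BE}: card=400; try (E,nl_idx)→580, (B,hash)→600, (B,nl_idx)→1600, (E,merge)→1940, (B,merge)→2120, (E,hash)→3240 …(+2); best=580 via (E,nl_idx)
  {CD}: card=5000; try (D,hash)→1620, (C,merge)→2970, (D,merge)→3140, (C,hash)→4160, (D,nl_idx)→7000, (C,nl)→20080 …(+1); best=1620 via (D,hash)
  {AD}: card=160; try (D,nl_idx)→480, (A,hash)→640, (D,merge)→960, (A,merge)→1000, (D,hash)→1200, (D,nl)→3240 …(+1); best=480 via (D,nl_idx)
  {BCE}: card=800; try (E,nl_idx)→1820, (E,merge)→2780, (E,hash)→3940, (C,hash)→4980, (C,merge)→6830, (E,nl)→8700 …(+1); best=1820 via (E,nl_idx)
  {BCD}: card=800; try (D,merge)→1620, (D,nl_idx)→1780, (D,hash)→1860, (D,nl)→3900, (B,hash)→6820, (B,nl_idx)→27420 …(+2); best=1620 via (D,merge)
  {ACD}: card=10000; try (C,merge)→4170, (C,hash)→4640, (A,hash)→7100, (C,nl)→40480, (A,merge)→71900, (A,nl)→201620; best=4170 via (C,merge)
  {BCDE}: card=16000; try (D,hash)→3740, (E,hash)→5620, (D,merge)→11260, (E,merge)→12220, (D,nl_idx)→23420, (E,nl_idx)→24020 …(+2); best=3740 via (D,hash)
  {ABCD}: card=1600; try (A,hash)→2900, (A,merge)→10700, (B,hash)→14370, (A,nl)→33620, (B,nl_idx)→55770, (B,merge)→154290 …(+1); best=2900 via (A,hash)
  {ABCDE}: card=32000; try (E,hash)→7700, (A,hash)→20220, (E,merge)→23900, (E,nl_idx)→47700, (A,merge)→244020, (E,nl)→322900 …(+1); best=7700 via (E,hash)

cost=7700; order=C,B,D,A,E; methods=hash,merge,hash,hash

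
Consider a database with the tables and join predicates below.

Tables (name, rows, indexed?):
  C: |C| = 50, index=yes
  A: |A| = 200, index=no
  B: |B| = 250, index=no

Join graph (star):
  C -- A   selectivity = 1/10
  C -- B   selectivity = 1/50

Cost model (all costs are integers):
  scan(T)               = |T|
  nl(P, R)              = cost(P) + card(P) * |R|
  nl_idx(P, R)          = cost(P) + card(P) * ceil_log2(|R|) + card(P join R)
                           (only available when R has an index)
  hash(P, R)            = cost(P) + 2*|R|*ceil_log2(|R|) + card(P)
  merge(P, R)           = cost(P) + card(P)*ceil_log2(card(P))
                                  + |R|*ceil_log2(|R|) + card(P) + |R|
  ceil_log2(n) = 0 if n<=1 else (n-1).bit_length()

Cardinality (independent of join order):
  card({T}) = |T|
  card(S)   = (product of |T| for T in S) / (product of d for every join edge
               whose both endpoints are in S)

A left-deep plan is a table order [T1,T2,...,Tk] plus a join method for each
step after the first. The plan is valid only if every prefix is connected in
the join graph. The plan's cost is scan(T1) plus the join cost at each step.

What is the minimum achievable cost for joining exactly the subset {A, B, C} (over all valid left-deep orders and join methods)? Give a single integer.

Selinger DP over subsets of {A,B,C}:
  {C}: scan cost=50, card=50
  {A}: scan cost=200, card=200
  {B}: scan cost=250, card=250
  {AC}: card=1000; try (C,hash)→1000, (A,merge)→2200, (C,merge)→2350, (C,nl_idx)→2400, (A,hash)→3300, (A,nl)→10050 …(+1); best=1000 via (C,hash)
  {BC}: card=250; try (C,hash)→1100, (C,nl_idx)→2000, (B,merge)→2650, (C,merge)→2850, (B,hash)→4100, (B,nl)→12550 …(+1); best=1100 via (C,hash)
  {ABC}: card=5000; try (A,hash)→4550, (A,merge)→5150, (B,hash)→6000, (B,merge)→14250, (A,nl)→51100, (B,nl)→251000; best=4550 via (A,hash)

4550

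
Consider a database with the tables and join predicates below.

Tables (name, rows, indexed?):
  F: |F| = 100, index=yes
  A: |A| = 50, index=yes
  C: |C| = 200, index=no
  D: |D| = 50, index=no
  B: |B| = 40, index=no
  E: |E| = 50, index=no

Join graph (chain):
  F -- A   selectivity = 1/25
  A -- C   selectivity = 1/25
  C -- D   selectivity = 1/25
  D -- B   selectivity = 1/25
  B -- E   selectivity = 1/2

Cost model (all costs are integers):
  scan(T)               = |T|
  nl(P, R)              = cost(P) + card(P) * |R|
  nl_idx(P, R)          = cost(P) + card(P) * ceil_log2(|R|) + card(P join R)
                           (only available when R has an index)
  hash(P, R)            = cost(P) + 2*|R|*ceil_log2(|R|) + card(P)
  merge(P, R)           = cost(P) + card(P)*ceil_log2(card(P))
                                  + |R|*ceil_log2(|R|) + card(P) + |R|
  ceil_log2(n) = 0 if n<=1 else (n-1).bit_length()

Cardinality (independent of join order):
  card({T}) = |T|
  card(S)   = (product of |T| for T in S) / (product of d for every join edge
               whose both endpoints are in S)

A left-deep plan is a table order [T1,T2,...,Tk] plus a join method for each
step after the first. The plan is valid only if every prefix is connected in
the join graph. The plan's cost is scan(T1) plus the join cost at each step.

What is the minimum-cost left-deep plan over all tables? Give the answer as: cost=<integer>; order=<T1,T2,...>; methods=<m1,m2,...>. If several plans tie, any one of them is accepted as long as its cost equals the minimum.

cost=11520; order=C,D,B,A,F,E; methods=hash,hash,hash,hash,hash

Selinger DP (subsets sized 1..n):
  {F}: scan cost=100, card=100
  {A}: scan cost=50, card=50
  {C}: scan cost=200, card=200
  {D}: scan cost=50, card=50
  {B}: scan cost=40, card=40
  {E}: scan cost=50, card=50
  {AF}: card=200; try (F,nl_idx)→600, (A,hash)→800, (A,nl_idx)→900, (F,merge)→1200, (A,merge)→1250, (F,hash)→1500 …(+2); best=600 via (F,nl_idx)
  {AC}: card=400; try (A,hash)→1000, (A,nl_idx)→1800, (C,merge)→2200, (A,merge)→2350, (C,hash)→3300, (C,nl)→10050 …(+1); best=1000 via (A,hash)
  {CD}: card=400; try (D,hash)→1000, (C,merge)→2200, (D,merge)→2350, (C,hash)→3300, (C,nl)→10050, (D,nl)→10200; best=1000 via (D,hash)
  {BD}: card=80; try (B,hash)→580, (D,merge)→670, (D,hash)→680, (B,merge)→680, (D,nl)→2040, (B,nl)→2050; best=580 via (B,hash)
  {BE}: card=1000; try (B,hash)→580, (E,merge)→670, (E,hash)→680, (B,merge)→680, (E,nl)→2040, (B,nl)→2050; best=580 via (B,hash)
  {ACF}: card=1600; try (F,hash)→2800, (C,hash)→4000, (C,merge)→4200, (F,nl_idx)→5400, (F,merge)→5800, (C,nl)→40600 …(+1); best=2800 via (F,hash)
  {ACD}: card=800; try (D,hash)→2000, (A,hash)→2000, (A,nl_idx)→4200, (D,merge)→5350, (A,merge)→5350, (D,nl)→21000 …(+1); best=2000 via (D,hash)
  {BCD}: card=640; try (B,hash)→1880, (C,merge)→3020, (C,hash)→3860, (B,merge)→5280, (C,nl)→16580, (B,nl)→17000; best=1880 via (B,hash)
  {BDE}: card=2000; try (E,hash)→1260, (E,merge)→1570, (D,hash)→2180, (E,nl)→4580, (D,merge)→11930, (D,nl)→50580; best=1260 via (E,hash)
  {ACDF}: card=3200; try (F,hash)→4200, (D,hash)→5000, (F,nl_idx)→10800, (F,merge)→11600, (D,merge)→22350, (F,nl)→82000 …(+1); best=4200 via (F,hash)
  {ABCD}: card=1280; try (A,hash)→3120, (B,hash)→3280, (A,nl_idx)→7000, (A,merge)→9270, (B,merge)→11080, (A,nl)→33880 …(+1); best=3120 via (A,hash)
  {BCDE}: card=16000; try (E,hash)→3120, (C,hash)→6460, (E,merge)→9270, (C,merge)→27060, (E,nl)→33880, (C,nl)→401260; best=3120 via (E,hash)
  {ABCDF}: card=5120; try (F,hash)→5800, (B,hash)→7880, (F,nl_idx)→17200, (F,merge)→19280, (B,merge)→46080, (F,nl)→131120 …(+1); best=5800 via (F,hash)
  {ABCDE}: card=32000; try (E,hash)→5000, (E,merge)→18830, (A,hash)→19720, (E,nl)→67120, (A,nl_idx)→131120, (A,merge)→243470 …(+1); best=5000 via (E,hash)
  {ABCDEF}: card=128000; try (E,hash)→11520, (F,hash)→38400, (E,merge)→77830, (E,nl)→261800, (F,nl_idx)→357000, (F,merge)→517800 …(+1); best=11520 via (E,hash)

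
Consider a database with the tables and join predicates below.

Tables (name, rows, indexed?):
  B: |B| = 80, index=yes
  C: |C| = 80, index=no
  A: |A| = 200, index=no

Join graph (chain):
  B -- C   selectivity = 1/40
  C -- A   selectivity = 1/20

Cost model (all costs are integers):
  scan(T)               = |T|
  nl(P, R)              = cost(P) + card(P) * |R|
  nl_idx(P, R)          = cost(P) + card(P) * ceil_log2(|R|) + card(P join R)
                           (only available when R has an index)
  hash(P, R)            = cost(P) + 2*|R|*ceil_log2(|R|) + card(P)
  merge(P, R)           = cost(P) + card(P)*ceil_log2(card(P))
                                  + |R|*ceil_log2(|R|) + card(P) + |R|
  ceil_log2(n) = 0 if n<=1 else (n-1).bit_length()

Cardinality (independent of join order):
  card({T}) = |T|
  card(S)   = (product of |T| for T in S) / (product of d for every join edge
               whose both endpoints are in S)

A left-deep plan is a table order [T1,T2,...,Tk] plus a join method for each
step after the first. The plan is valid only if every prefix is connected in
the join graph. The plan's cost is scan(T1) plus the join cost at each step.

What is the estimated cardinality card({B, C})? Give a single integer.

160

Tables in S: B(80), C(80)
Edges inside S: B-C(d=40)
numerator = 80 * 80 = 6400
denominator = 40 = 40
card(S) = 6400 / 40 = 160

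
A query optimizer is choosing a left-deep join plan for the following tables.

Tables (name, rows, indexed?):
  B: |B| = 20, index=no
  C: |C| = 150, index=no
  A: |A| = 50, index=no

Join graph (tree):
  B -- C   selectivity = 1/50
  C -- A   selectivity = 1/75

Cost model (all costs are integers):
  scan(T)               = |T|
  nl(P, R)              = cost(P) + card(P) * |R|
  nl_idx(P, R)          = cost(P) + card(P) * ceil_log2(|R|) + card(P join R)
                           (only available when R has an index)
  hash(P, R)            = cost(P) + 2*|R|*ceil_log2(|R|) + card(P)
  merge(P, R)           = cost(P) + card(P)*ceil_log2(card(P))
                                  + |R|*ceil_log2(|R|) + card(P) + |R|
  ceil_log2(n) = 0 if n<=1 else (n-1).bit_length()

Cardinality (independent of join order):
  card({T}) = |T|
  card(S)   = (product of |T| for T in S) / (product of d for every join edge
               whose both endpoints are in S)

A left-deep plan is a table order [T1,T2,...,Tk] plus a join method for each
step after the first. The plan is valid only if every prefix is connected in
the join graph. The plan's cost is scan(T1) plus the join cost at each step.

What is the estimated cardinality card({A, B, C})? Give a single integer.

Tables in S: A(50), B(20), C(150)
Edges inside S: B-C(d=50), C-A(d=75)
numerator = 50 * 20 * 150 = 150000
denominator = 50 * 75 = 3750
card(S) = 150000 / 3750 = 40

40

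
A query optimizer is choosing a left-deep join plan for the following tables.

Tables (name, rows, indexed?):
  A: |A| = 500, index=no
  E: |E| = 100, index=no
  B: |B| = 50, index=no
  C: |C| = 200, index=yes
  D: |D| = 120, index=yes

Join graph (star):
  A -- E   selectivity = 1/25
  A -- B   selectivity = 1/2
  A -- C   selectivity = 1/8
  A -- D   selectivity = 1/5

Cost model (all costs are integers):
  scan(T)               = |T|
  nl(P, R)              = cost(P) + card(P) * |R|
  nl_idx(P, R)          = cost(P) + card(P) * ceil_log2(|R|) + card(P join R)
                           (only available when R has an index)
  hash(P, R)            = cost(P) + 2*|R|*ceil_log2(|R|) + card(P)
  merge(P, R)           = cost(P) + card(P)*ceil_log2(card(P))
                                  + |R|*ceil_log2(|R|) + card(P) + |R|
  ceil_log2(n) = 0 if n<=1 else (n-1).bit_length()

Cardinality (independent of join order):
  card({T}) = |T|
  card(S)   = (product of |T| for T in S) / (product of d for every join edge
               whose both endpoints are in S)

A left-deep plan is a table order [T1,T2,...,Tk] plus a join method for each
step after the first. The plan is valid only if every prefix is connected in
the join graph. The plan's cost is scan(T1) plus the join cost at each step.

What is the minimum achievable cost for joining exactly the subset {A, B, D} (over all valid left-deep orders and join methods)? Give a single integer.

15280

Selinger DP over subsets of {A,B,D}:
  {A}: scan cost=500, card=500
  {B}: scan cost=50, card=50
  {D}: scan cost=120, card=120
  {AB}: card=12500; try (B,hash)→1600, (A,merge)→5400, (B,merge)→5850, (A,hash)→9100, (A,nl)→25050, (B,nl)→25500; best=1600 via (B,hash)
  {AD}: card=12000; try (D,hash)→2680, (A,merge)→6080, (D,merge)→6460, (A,hash)→9240, (D,nl_idx)→16000, (A,nl)→60120 …(+1); best=2680 via (D,hash)
  {ABD}: card=300000; try (B,hash)→15280, (D,hash)→15780, (B,merge)→183030, (D,merge)→190060, (D,nl_idx)→389100, (B,nl)→602680 …(+1); best=15280 via (B,hash)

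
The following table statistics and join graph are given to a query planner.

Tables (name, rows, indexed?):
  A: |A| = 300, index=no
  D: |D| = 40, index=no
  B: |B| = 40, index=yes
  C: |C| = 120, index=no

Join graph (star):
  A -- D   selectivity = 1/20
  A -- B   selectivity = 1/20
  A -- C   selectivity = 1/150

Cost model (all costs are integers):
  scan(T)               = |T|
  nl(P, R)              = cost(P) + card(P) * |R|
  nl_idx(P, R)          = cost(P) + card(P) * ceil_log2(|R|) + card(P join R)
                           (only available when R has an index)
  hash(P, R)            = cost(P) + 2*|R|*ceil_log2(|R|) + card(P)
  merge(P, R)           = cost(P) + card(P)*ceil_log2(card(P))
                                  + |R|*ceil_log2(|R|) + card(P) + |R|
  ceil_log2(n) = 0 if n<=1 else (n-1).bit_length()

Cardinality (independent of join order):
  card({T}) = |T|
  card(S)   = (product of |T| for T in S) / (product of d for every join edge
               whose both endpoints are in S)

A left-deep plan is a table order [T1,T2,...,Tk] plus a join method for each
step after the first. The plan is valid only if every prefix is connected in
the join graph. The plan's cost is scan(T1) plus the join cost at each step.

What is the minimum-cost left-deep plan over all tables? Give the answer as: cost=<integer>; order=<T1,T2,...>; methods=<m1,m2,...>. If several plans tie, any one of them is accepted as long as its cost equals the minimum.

Selinger DP (subsets sized 1..n):
  {A}: scan cost=300, card=300
  {D}: scan cost=40, card=40
  {B}: scan cost=40, card=40
  {C}: scan cost=120, card=120
  {AD}: card=600; try (D,hash)→1080, (A,merge)→3320, (D,merge)→3580, (A,hash)→5480, (A,nl)→12040, (D,nl)→12300; best=1080 via (D,hash)
  {AB}: card=600; try (B,hash)→1080, (B,nl_idx)→2700, (A,merge)→3320, (B,merge)→3580, (A,hash)→5480, (A,nl)→12040 …(+1); best=1080 via (B,hash)
  {AC}: card=240; try (C,hash)→2280, (A,merge)→4080, (C,merge)→4260, (A,hash)→5640, (A,nl)→36120, (C,nl)→36300; best=2280 via (C,hash)
  {ABD}: card=1200; try (D,hash)→2160, (B,hash)→2160, (B,nl_idx)→5880, (D,merge)→7960, (B,merge)→7960, (D,nl)→25080 …(+1); best=2160 via (D,hash)
  {ACD}: card=480; try (D,hash)→3000, (C,hash)→3360, (D,merge)→4720, (C,merge)→8640, (D,nl)→11880, (C,nl)→73080; best=3000 via (D,hash)
  {ABC}: card=480; try (B,hash)→3000, (C,hash)→3360, (B,nl_idx)→4200, (B,merge)→4720, (C,merge)→8640, (B,nl)→11880 …(+1); best=3000 via (B,hash)
  {ABCD}: card=960; try (D,hash)→3960, (B,hash)→3960, (C,hash)→5040, (B,nl_idx)→6840, (D,merge)→8080, (B,merge)→8080 …(+4); best=3960 via (D,hash)

cost=3960; order=A,C,B,D; methods=hash,hash,hash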